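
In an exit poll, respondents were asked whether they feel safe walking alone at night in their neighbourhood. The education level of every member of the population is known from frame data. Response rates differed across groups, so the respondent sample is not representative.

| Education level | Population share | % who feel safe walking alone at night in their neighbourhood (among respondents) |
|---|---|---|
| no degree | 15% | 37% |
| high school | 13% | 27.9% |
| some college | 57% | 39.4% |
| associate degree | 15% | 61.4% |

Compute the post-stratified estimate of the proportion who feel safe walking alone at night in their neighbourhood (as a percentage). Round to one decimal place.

40.8%

Weight each group's respondent value by its population share:
  no degree: 0.15 × 37 = 5.55
  high school: 0.13 × 27.9 = 3.627
  some college: 0.57 × 39.4 = 22.458
  associate degree: 0.15 × 61.4 = 9.21
Post-stratified estimate = 40.845 → 40.8%.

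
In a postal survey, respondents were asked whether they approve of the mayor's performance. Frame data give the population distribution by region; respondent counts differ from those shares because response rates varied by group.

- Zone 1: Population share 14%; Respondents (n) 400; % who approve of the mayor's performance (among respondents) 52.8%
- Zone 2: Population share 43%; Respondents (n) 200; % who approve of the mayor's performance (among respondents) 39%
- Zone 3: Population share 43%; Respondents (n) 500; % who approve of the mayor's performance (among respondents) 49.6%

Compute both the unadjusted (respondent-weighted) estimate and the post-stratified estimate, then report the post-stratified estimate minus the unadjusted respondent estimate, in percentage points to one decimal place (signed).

Without adjustment, the pooled respondent share is:
  (400/1100)×52.8 + (200/1100)×39 + (500/1100)×49.6 = 48.8364%
Post-stratifying to population shares instead:
  0.14×52.8 + 0.43×39 + 0.43×49.6 = 45.49%
Difference = 45.49 − 48.8364 = -3.3464 pp.

-3.3 percentage points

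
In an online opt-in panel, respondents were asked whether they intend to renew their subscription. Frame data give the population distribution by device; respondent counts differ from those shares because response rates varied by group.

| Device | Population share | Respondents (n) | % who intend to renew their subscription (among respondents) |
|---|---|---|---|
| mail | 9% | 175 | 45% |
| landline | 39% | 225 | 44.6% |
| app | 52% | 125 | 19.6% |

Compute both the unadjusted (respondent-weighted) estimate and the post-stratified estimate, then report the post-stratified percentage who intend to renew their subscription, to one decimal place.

Unadjusted (pooled respondent) estimate weights by respondent counts:
  (175/525)×45 + (225/525)×44.6 + (125/525)×19.6 = 38.781%
Post-stratifying to population shares instead:
  0.09×45 + 0.39×44.6 + 0.52×19.6 = 31.636%

31.6%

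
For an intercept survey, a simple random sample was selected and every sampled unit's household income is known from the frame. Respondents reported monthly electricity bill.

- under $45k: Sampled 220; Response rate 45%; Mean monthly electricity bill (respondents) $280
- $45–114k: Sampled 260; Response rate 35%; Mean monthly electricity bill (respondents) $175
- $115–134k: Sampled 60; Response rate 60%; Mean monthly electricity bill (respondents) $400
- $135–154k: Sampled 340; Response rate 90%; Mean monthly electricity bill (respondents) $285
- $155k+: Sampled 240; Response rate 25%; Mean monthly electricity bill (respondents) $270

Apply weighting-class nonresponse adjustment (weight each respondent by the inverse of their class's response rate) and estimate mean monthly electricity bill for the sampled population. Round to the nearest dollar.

Weighting each respondent by the inverse class response rate inflates each class back to its sampled size, so the class weight is n_sampled:
  under $45k: 220 × 280 = 61,600
  $45–114k: 260 × 175 = 45,500
  $115–134k: 60 × 400 = 24,000
  $135–154k: 340 × 285 = 96,900
  $155k+: 240 × 270 = 64,800
Adjusted estimate = 292,800 / 1,120 = 261.429 → $261.

$261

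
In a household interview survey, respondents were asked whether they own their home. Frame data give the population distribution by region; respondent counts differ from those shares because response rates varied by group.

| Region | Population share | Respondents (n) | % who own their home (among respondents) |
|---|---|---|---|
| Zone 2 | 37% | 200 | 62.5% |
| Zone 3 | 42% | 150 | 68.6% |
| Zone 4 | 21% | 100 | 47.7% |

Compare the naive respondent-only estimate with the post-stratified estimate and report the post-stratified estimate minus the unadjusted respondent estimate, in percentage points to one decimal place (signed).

+0.7 percentage points

Without adjustment, the pooled respondent share is:
  (200/450)×62.5 + (150/450)×68.6 + (100/450)×47.7 = 61.2444%
Post-stratified estimate weights by population shares:
  0.37×62.5 + 0.42×68.6 + 0.21×47.7 = 61.954%
Difference = 61.954 − 61.2444 = 0.7096 pp.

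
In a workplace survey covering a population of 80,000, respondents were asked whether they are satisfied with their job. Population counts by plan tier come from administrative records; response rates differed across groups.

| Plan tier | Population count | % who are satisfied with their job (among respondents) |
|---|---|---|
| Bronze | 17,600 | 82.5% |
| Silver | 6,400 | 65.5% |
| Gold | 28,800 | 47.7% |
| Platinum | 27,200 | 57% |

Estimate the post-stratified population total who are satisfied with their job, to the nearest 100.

48,000

Estimated count per cell = population count × respondent percentage:
  Bronze: 17,600 × 82.5% = 14,520
  Silver: 6,400 × 65.5% = 4192
  Gold: 28,800 × 47.7% = 13737.6
  Platinum: 27,200 × 57% = 15,504
Estimated total = 47953.6 → 48,000.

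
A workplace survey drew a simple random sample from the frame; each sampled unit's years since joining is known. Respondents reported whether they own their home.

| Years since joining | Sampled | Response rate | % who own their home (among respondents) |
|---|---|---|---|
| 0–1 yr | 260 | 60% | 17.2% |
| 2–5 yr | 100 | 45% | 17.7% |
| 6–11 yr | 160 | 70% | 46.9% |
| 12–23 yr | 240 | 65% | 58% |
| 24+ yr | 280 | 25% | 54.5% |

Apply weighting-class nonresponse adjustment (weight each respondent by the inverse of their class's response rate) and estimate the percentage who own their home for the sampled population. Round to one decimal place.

Inverse-response-rate weighting restores each class to its sampled count, so class totals weight by n_sampled:
  0–1 yr: 260 × 17.2 = 4472
  2–5 yr: 100 × 17.7 = 1770
  6–11 yr: 160 × 46.9 = 7504
  12–23 yr: 240 × 58 = 13,920
  24+ yr: 280 × 54.5 = 15,260
Adjusted estimate = 42,926 / 1,040 = 41.275 → 41.3%.

41.3%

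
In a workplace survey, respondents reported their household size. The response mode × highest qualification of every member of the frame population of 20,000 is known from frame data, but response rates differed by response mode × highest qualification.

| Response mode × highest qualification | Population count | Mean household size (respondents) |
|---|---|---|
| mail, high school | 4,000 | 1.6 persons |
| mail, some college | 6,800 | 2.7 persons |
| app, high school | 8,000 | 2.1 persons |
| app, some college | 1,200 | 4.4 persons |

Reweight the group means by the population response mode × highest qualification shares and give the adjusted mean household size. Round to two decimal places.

Weight each group's respondent value by its population share:
  mail, high school: (4,000/20,000) × 1.6 = 0.32
  mail, some college: (6,800/20,000) × 2.7 = 0.918
  app, high school: (8,000/20,000) × 2.1 = 0.84
  app, some college: (1,200/20,000) × 4.4 = 0.264
Post-stratified estimate = 2.342 → 2.34.

2.34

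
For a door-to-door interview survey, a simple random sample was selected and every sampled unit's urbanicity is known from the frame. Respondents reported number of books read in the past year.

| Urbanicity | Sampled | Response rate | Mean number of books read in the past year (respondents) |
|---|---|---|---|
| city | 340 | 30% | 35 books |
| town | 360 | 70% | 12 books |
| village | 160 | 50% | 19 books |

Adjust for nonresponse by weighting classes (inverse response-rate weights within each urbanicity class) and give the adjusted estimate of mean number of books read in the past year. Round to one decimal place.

22.4

With weight = n_sampled/n_responded per class, the weighted class total is n_sampled:
  city: 340 × 35 = 11,900
  town: 360 × 12 = 4320
  village: 160 × 19 = 3040
Adjusted estimate = 19,260 / 860 = 22.3953 → 22.4.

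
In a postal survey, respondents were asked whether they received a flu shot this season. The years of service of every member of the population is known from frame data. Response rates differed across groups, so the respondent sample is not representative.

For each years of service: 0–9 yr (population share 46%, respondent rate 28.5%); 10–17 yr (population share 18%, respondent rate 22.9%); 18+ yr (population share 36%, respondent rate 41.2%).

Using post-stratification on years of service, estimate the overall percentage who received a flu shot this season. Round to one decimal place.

Each cell contributes population-share × respondent value:
  0–9 yr: 0.46 × 28.5 = 13.11
  10–17 yr: 0.18 × 22.9 = 4.122
  18+ yr: 0.36 × 41.2 = 14.832
Post-stratified estimate = 32.064 → 32.1%.

32.1%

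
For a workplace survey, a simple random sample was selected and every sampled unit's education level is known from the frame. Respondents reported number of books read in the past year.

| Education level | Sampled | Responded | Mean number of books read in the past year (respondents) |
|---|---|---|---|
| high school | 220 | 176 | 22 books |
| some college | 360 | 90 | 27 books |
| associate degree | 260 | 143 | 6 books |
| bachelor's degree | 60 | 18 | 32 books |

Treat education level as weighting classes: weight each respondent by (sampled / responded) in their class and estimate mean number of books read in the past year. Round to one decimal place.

Response rates by class: high school 176/220 = 80%, some college 90/360 = 25%, associate degree 143/260 = 55%, bachelor's degree 18/60 = 30%.
Inverse-response-rate weighting restores each class to its sampled count, so class totals weight by n_sampled:
  high school: 220 × 22 = 4840
  some college: 360 × 27 = 9720
  associate degree: 260 × 6 = 1560
  bachelor's degree: 60 × 32 = 1920
Adjusted estimate = 18,040 / 900 = 20.0444 → 20.0.

20.0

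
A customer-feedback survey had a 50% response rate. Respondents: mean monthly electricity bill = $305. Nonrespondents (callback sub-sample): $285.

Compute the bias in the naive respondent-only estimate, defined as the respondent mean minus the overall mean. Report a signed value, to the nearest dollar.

Nonresponse fraction = 1 − 0.5 = 0.5.
Bias = (nonresponse fraction) × (respondent mean − nonrespondent mean)
     = 0.5 × (305 − 285) = 0.5 × 20 = 10.

+$10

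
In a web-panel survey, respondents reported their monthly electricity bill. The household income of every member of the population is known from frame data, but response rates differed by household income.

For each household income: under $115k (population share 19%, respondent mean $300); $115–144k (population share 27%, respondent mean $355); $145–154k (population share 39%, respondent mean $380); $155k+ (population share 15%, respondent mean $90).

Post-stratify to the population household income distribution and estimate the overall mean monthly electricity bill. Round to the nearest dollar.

$315

Reweight to the known household income distribution:
  under $115k: 0.19 × 300 = 57
  $115–144k: 0.27 × 355 = 95.85
  $145–154k: 0.39 × 380 = 148.2
  $155k+: 0.15 × 90 = 13.5
Post-stratified estimate = 314.55 → $315.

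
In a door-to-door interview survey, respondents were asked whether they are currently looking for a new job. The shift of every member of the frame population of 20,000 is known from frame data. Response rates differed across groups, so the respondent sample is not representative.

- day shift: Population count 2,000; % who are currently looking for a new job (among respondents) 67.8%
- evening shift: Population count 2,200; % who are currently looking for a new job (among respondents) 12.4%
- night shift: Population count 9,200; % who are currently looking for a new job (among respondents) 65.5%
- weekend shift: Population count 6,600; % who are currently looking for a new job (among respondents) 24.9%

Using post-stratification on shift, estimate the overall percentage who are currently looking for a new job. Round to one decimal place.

46.5%

Each cell contributes population-share × respondent value:
  day shift: (2,000/20,000) × 67.8 = 6.78
  evening shift: (2,200/20,000) × 12.4 = 1.364
  night shift: (9,200/20,000) × 65.5 = 30.13
  weekend shift: (6,600/20,000) × 24.9 = 8.217
Post-stratified estimate = 46.491 → 46.5%.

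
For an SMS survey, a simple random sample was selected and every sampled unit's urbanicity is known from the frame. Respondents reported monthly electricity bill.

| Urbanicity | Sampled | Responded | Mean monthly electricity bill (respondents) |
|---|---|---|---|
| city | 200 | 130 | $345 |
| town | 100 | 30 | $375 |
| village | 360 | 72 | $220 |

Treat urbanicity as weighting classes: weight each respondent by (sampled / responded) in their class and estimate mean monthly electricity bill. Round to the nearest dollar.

$281

Response rates by class: city 130/200 = 65%, town 30/100 = 30%, village 72/360 = 20%.
With weight = n_sampled/n_responded per class, the weighted class total is n_sampled:
  city: 200 × 345 = 69,000
  town: 100 × 375 = 37,500
  village: 360 × 220 = 79,200
Adjusted estimate = 185,700 / 660 = 281.364 → $281.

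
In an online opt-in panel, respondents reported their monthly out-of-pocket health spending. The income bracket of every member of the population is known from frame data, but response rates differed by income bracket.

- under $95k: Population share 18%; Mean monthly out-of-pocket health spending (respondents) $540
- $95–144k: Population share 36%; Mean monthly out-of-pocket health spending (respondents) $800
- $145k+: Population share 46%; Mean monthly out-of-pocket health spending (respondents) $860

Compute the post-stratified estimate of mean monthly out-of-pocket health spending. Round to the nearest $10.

$780

Weight each group's respondent value by its population share:
  under $95k: 0.18 × 540 = 97.2
  $95–144k: 0.36 × 800 = 288
  $145k+: 0.46 × 860 = 395.6
Post-stratified estimate = 780.8 → $780.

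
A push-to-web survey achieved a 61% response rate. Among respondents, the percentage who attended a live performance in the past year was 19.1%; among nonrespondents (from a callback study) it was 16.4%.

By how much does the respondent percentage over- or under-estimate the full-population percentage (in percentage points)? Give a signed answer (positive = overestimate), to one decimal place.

+1.1 percentage points

Nonresponse fraction = 1 − 0.61 = 0.39.
Bias = (nonresponse fraction) × (respondent percentage − nonrespondent percentage)
     = 0.39 × (19.1 − 16.4) = 0.39 × 2.7 = 1.053.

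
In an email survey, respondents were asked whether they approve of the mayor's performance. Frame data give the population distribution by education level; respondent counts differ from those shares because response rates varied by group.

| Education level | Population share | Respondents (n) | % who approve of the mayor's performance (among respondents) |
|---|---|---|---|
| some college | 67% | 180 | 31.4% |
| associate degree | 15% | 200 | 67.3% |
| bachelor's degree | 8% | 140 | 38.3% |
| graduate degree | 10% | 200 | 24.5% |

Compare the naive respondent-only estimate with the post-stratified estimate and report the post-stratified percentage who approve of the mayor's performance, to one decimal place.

Without adjustment, the pooled respondent share is:
  (180/720)×31.4 + (200/720)×67.3 + (140/720)×38.3 + (200/720)×24.5 = 40.7972%
Post-stratifying to population shares instead:
  0.67×31.4 + 0.15×67.3 + 0.08×38.3 + 0.1×24.5 = 36.647%

36.6%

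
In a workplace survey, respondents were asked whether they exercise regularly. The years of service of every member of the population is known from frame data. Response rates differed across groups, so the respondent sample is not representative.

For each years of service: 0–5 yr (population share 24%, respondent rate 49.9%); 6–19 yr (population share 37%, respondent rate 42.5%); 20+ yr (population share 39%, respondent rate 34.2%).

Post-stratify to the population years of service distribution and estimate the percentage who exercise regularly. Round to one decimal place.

41.0%

Reweight to the known years of service distribution:
  0–5 yr: 0.24 × 49.9 = 11.976
  6–19 yr: 0.37 × 42.5 = 15.725
  20+ yr: 0.39 × 34.2 = 13.338
Post-stratified estimate = 41.039 → 41.0%.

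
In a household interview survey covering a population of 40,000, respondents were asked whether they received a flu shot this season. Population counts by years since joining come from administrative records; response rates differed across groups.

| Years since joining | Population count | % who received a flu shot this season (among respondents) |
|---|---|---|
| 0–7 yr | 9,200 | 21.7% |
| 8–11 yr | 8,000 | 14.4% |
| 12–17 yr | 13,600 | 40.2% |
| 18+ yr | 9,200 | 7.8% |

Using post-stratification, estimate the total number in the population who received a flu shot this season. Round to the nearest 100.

9,300

Each cell contributes its population count × the respondent rate:
  0–7 yr: 9,200 × 21.7% = 1996.4
  8–11 yr: 8,000 × 14.4% = 1152
  12–17 yr: 13,600 × 40.2% = 5467.2
  18+ yr: 9,200 × 7.8% = 717.6
Estimated total = 9333.2 → 9,300.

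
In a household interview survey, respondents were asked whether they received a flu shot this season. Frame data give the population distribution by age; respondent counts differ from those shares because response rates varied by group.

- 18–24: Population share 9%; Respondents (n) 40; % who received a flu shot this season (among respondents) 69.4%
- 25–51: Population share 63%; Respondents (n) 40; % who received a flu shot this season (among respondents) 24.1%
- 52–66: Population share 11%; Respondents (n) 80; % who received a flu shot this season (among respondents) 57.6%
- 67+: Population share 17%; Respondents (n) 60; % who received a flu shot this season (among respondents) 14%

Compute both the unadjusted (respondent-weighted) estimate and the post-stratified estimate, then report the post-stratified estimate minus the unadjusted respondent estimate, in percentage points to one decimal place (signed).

-11.6 percentage points

Without adjustment, the pooled respondent share is:
  (40/220)×69.4 + (40/220)×24.1 + (80/220)×57.6 + (60/220)×14 = 41.7636%
Post-stratifying to population shares instead:
  0.09×69.4 + 0.63×24.1 + 0.11×57.6 + 0.17×14 = 30.145%
Difference = 30.145 − 41.7636 = -11.6186 pp.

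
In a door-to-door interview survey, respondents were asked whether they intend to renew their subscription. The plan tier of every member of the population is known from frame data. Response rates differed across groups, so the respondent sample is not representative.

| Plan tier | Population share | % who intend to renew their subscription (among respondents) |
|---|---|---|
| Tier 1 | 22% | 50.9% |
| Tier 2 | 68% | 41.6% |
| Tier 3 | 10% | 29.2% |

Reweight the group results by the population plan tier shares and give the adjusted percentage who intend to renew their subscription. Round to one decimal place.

42.4%

Weight each group's respondent value by its population share:
  Tier 1: 0.22 × 50.9 = 11.198
  Tier 2: 0.68 × 41.6 = 28.288
  Tier 3: 0.1 × 29.2 = 2.92
Post-stratified estimate = 42.406 → 42.4%.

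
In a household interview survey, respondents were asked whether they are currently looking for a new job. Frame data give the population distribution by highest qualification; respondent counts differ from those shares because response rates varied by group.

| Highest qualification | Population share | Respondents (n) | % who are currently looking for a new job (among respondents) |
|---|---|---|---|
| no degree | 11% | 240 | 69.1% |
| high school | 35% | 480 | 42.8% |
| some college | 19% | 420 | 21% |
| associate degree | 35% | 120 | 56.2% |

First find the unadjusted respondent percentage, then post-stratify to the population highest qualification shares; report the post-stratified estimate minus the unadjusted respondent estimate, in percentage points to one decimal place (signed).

+4.4 percentage points

Unadjusted (pooled respondent) estimate weights by respondent counts:
  (240/1260)×69.1 + (480/1260)×42.8 + (420/1260)×21 + (120/1260)×56.2 = 41.819%
Post-stratifying to population shares instead:
  0.11×69.1 + 0.35×42.8 + 0.19×21 + 0.35×56.2 = 46.241%
Difference = 46.241 − 41.819 = 4.422 pp.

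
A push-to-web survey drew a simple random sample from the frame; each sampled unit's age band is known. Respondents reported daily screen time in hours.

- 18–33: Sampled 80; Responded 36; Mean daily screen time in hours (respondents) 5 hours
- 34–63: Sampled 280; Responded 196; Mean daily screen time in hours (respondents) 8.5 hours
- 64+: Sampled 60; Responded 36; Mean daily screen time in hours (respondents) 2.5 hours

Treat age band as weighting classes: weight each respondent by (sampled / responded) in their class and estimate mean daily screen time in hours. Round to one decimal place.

7.0

Response rates by class: 18–33 36/80 = 45%, 34–63 196/280 = 70%, 64+ 36/60 = 60%.
With weight = n_sampled/n_responded per class, the weighted class total is n_sampled:
  18–33: 80 × 5 = 400
  34–63: 280 × 8.5 = 2380
  64+: 60 × 2.5 = 150
Adjusted estimate = 2930 / 420 = 6.97619 → 7.0.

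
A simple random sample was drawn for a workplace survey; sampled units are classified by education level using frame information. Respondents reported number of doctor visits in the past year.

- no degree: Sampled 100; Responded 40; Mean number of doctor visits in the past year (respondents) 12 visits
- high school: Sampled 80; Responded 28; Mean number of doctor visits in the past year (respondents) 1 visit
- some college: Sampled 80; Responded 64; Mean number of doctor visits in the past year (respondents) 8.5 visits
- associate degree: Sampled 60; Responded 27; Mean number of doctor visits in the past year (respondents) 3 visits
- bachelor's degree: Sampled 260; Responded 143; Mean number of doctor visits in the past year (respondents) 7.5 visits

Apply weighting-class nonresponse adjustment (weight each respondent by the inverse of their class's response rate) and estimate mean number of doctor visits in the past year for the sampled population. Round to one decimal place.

Class response rates: no degree 40/100 = 40%, high school 28/80 = 35%, some college 64/80 = 80%, associate degree 27/60 = 45%, bachelor's degree 143/260 = 55%.
Each respondent's weight = sampled/responded in their class; summing within a class gives n_sampled, so:
  no degree: 100 × 12 = 1200
  high school: 80 × 1 = 80
  some college: 80 × 8.5 = 680
  associate degree: 60 × 3 = 180
  bachelor's degree: 260 × 7.5 = 1950
Adjusted estimate = 4090 / 580 = 7.05172 → 7.1.

7.1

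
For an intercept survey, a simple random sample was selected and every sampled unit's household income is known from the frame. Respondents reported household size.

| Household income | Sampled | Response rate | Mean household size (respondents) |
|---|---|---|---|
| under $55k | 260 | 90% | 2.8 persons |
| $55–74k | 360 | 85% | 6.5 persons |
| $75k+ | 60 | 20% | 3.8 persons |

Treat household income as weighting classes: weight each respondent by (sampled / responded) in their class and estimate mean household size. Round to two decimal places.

4.85

Each respondent's weight = sampled/responded in their class; summing within a class gives n_sampled, so:
  under $55k: 260 × 2.8 = 728
  $55–74k: 360 × 6.5 = 2340
  $75k+: 60 × 3.8 = 228
Adjusted estimate = 3296 / 680 = 4.84706 → 4.85.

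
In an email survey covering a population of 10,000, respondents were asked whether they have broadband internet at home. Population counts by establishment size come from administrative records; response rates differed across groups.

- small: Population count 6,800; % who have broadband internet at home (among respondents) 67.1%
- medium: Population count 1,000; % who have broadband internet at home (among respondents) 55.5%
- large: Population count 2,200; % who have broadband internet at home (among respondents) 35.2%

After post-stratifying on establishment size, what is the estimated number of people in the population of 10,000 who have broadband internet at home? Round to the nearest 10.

5,890

Estimated count per cell = population count × respondent percentage:
  small: 6,800 × 67.1% = 4562.8
  medium: 1,000 × 55.5% = 555
  large: 2,200 × 35.2% = 774.4
Estimated total = 5892.2 → 5,890.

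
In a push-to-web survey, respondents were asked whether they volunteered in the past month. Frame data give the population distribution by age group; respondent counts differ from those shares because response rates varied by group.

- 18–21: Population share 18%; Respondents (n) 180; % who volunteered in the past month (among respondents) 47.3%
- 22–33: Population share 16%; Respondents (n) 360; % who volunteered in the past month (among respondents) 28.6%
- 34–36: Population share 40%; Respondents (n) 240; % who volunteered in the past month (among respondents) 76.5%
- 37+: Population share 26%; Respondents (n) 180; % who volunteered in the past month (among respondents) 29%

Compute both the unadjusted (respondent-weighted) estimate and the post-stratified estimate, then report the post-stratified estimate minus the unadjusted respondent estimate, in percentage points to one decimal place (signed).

Naive respondent-only estimate (weights = respondent counts):
  (180/960)×47.3 + (360/960)×28.6 + (240/960)×76.5 + (180/960)×29 = 44.1562%
Post-stratifying to population shares instead:
  0.18×47.3 + 0.16×28.6 + 0.4×76.5 + 0.26×29 = 51.23%
Difference = 51.23 − 44.1562 = 7.0738 pp.

+7.1 percentage points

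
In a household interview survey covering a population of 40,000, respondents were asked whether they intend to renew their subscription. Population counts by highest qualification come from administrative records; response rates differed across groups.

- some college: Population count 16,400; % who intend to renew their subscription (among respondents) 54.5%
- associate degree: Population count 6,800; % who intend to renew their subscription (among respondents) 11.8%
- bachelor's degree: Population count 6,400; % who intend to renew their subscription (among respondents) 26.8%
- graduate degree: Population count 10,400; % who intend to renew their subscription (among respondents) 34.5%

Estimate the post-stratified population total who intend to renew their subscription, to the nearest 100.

Each cell contributes its population count × the respondent rate:
  some college: 16,400 × 54.5% = 8938
  associate degree: 6,800 × 11.8% = 802.4
  bachelor's degree: 6,400 × 26.8% = 1715.2
  graduate degree: 10,400 × 34.5% = 3588
Estimated total = 15043.6 → 15,000.

15,000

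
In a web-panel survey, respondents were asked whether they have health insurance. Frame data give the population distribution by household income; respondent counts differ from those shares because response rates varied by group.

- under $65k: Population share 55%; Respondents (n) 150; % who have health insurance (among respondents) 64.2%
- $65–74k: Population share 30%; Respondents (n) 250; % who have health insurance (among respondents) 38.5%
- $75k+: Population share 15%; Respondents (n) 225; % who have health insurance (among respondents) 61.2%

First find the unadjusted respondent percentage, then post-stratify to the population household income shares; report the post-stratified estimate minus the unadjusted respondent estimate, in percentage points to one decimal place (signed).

+3.2 percentage points

Without adjustment, the pooled respondent share is:
  (150/625)×64.2 + (250/625)×38.5 + (225/625)×61.2 = 52.84%
Post-stratified estimate weights by population shares:
  0.55×64.2 + 0.3×38.5 + 0.15×61.2 = 56.04%
Difference = 56.04 − 52.84 = 3.2 pp.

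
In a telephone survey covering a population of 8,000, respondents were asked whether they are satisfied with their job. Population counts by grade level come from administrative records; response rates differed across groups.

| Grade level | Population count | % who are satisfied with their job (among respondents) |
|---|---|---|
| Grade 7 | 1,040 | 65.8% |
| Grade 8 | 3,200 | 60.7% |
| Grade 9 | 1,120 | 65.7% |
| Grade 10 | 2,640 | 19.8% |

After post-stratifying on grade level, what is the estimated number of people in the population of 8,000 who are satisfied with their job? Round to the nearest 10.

Each cell contributes its population count × the respondent rate:
  Grade 7: 1,040 × 65.8% = 684.32
  Grade 8: 3,200 × 60.7% = 1942.4
  Grade 9: 1,120 × 65.7% = 735.84
  Grade 10: 2,640 × 19.8% = 522.72
Estimated total = 3885.28 → 3,890.

3,890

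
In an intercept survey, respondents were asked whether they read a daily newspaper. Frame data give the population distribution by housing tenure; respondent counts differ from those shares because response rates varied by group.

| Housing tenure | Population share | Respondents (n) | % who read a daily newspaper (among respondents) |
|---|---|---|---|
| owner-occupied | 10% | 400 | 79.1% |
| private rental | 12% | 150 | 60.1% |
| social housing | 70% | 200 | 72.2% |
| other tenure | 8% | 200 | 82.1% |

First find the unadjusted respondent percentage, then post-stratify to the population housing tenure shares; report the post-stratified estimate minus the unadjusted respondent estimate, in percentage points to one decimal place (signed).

-3.0 percentage points

Unadjusted (pooled respondent) estimate weights by respondent counts:
  (400/950)×79.1 + (150/950)×60.1 + (200/950)×72.2 + (200/950)×82.1 = 75.2789%
Post-stratifying to population shares instead:
  0.1×79.1 + 0.12×60.1 + 0.7×72.2 + 0.08×82.1 = 72.23%
Difference = 72.23 − 75.2789 = -3.0489 pp.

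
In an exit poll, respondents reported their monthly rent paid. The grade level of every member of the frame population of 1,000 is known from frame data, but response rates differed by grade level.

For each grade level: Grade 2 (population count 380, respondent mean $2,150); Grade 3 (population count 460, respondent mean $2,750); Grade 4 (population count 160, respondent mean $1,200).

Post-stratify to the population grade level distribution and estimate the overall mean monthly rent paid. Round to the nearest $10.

$2,270

Post-stratification weights by population share, not respondent share:
  Grade 2: (380/1,000) × 2150 = 817
  Grade 3: (460/1,000) × 2750 = 1265
  Grade 4: (160/1,000) × 1200 = 192
Post-stratified estimate = 2274 → $2,270.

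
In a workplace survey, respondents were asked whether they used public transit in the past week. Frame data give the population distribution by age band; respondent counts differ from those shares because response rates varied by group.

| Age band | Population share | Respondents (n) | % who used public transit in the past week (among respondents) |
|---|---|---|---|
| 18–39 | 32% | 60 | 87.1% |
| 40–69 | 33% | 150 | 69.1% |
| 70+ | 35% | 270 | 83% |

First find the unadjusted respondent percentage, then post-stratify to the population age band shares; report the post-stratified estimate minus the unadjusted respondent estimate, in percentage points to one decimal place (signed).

Naive respondent-only estimate (weights = respondent counts):
  (60/480)×87.1 + (150/480)×69.1 + (270/480)×83 = 79.1688%
Post-stratifying to population shares instead:
  0.32×87.1 + 0.33×69.1 + 0.35×83 = 79.725%
Difference = 79.725 − 79.1688 = 0.5562 pp.

+0.6 percentage points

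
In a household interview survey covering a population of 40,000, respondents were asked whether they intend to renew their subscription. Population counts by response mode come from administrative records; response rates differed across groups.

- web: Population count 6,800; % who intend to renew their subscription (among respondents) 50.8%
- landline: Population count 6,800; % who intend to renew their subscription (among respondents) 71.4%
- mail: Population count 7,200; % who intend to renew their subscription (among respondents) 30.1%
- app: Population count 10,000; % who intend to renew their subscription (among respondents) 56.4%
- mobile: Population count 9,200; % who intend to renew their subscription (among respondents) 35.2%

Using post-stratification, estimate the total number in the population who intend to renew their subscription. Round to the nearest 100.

Each cell contributes its population count × the respondent rate:
  web: 6,800 × 50.8% = 3454.4
  landline: 6,800 × 71.4% = 4855.2
  mail: 7,200 × 30.1% = 2167.2
  app: 10,000 × 56.4% = 5640
  mobile: 9,200 × 35.2% = 3238.4
Estimated total = 19355.2 → 19,400.

19,400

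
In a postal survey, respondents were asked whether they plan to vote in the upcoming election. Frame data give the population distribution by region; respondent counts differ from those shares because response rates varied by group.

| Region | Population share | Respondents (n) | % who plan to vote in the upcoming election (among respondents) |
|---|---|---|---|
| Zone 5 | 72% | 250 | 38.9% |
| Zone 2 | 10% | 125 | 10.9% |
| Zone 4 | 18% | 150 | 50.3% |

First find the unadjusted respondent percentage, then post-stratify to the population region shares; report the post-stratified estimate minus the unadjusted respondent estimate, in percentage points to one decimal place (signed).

+2.7 percentage points

Naive respondent-only estimate (weights = respondent counts):
  (250/525)×38.9 + (125/525)×10.9 + (150/525)×50.3 = 35.4905%
Post-stratifying to population shares instead:
  0.72×38.9 + 0.1×10.9 + 0.18×50.3 = 38.152%
Difference = 38.152 − 35.4905 = 2.6615 pp.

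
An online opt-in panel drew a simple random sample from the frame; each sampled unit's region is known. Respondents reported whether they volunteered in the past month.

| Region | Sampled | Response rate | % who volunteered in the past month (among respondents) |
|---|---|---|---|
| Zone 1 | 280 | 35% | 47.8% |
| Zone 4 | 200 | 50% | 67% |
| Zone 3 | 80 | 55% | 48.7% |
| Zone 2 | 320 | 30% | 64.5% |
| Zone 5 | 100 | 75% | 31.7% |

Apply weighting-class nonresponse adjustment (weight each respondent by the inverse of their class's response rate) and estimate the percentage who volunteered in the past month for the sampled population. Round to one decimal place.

Inverse-response-rate weighting restores each class to its sampled count, so class totals weight by n_sampled:
  Zone 1: 280 × 47.8 = 13,384
  Zone 4: 200 × 67 = 13,400
  Zone 3: 80 × 48.7 = 3896
  Zone 2: 320 × 64.5 = 20,640
  Zone 5: 100 × 31.7 = 3170
Adjusted estimate = 54,490 / 980 = 55.602 → 55.6%.

55.6%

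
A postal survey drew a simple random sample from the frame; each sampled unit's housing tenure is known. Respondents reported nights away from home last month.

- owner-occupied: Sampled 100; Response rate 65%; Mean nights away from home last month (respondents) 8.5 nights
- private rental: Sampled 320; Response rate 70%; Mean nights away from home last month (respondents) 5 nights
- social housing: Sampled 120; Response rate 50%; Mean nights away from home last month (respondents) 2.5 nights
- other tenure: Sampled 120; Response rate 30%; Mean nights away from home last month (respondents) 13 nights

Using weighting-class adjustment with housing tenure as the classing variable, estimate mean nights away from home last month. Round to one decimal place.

6.5

Each respondent's weight = sampled/responded in their class; summing within a class gives n_sampled, so:
  owner-occupied: 100 × 8.5 = 850
  private rental: 320 × 5 = 1600
  social housing: 120 × 2.5 = 300
  other tenure: 120 × 13 = 1560
Adjusted estimate = 4310 / 660 = 6.5303 → 6.5.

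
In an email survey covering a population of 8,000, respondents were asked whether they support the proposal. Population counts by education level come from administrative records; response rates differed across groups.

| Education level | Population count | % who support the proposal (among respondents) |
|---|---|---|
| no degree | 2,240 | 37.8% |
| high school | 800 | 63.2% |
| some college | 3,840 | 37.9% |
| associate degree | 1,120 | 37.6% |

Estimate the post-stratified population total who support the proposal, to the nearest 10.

3,230

Each cell contributes its population count × the respondent rate:
  no degree: 2,240 × 37.8% = 846.72
  high school: 800 × 63.2% = 505.6
  some college: 3,840 × 37.9% = 1455.36
  associate degree: 1,120 × 37.6% = 421.12
Estimated total = 3228.8 → 3,230.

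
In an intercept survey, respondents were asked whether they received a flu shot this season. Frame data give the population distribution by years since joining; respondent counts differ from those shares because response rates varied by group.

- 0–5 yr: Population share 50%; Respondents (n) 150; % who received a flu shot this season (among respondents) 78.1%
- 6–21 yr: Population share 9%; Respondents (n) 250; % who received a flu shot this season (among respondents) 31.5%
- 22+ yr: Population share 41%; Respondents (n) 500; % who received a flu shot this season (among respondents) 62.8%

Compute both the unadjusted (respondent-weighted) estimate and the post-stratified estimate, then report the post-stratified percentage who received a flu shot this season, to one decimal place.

Unadjusted (pooled respondent) estimate weights by respondent counts:
  (150/900)×78.1 + (250/900)×31.5 + (500/900)×62.8 = 56.6556%
Post-stratifying to population shares instead:
  0.5×78.1 + 0.09×31.5 + 0.41×62.8 = 67.633%

67.6%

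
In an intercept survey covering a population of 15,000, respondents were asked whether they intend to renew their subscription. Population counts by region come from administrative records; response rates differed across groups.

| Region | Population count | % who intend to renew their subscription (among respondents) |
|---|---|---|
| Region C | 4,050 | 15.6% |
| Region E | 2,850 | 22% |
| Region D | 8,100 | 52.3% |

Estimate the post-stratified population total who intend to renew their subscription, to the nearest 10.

Estimated count per cell = population count × respondent percentage:
  Region C: 4,050 × 15.6% = 631.8
  Region E: 2,850 × 22% = 627
  Region D: 8,100 × 52.3% = 4236.3
Estimated total = 5495.1 → 5,500.

5,500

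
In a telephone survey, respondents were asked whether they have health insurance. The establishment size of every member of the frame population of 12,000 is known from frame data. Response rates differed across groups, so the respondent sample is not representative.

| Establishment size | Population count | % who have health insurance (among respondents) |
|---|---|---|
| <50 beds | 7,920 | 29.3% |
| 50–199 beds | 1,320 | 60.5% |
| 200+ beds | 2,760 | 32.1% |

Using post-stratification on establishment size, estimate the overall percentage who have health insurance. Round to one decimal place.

33.4%

Post-stratification weights by population share, not respondent share:
  <50 beds: (7,920/12,000) × 29.3 = 19.338
  50–199 beds: (1,320/12,000) × 60.5 = 6.655
  200+ beds: (2,760/12,000) × 32.1 = 7.383
Post-stratified estimate = 33.376 → 33.4%.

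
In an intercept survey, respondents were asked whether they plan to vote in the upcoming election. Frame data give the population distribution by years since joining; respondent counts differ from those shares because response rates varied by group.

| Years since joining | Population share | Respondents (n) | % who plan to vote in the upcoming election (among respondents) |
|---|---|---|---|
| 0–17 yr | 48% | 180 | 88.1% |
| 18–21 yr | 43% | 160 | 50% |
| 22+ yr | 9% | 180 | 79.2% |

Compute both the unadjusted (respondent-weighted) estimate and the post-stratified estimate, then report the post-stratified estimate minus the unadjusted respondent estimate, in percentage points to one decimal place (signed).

-2.4 percentage points

Without adjustment, the pooled respondent share is:
  (180/520)×88.1 + (160/520)×50 + (180/520)×79.2 = 73.2962%
Post-stratifying to population shares instead:
  0.48×88.1 + 0.43×50 + 0.09×79.2 = 70.916%
Difference = 70.916 − 73.2962 = -2.3802 pp.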